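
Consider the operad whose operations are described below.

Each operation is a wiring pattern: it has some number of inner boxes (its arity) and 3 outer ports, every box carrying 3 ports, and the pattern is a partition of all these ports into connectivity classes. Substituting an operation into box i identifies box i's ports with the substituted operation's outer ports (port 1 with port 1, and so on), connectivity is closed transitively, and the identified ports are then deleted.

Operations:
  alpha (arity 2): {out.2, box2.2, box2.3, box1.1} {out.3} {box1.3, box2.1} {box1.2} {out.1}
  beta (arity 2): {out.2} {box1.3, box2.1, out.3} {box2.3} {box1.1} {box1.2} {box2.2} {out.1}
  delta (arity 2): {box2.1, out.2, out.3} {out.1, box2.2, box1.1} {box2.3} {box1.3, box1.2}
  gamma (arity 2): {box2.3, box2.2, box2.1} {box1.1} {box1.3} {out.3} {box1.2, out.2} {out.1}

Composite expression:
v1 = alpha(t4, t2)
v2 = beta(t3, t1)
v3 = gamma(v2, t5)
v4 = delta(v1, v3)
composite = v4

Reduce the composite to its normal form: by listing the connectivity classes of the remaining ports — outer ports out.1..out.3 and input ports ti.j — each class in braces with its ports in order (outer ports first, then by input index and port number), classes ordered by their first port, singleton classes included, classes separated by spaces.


{out.1} {out.2, out.3} {t1.1, t3.3} {t1.2} {t1.3} {t2.1, t4.3} {t2.2, t2.3, t4.1} {t3.1} {t3.2} {t4.2} {t5.1, t5.2, t5.3}

After gluing at delta, chains via deleted ports link the t-ports.
after alpha, the pattern on (t4, t2) reads {out.1} {out.2, t2.2, t2.3, t4.1} {out.3} {t2.1, t4.3} {t4.2} (out.j = its outer ports)
after beta, the pattern on (t3, t1) reads {out.1} {out.2} {out.3, t1.1, t3.3} {t1.2} {t1.3} {t3.1} {t3.2} (out.j = its outer ports)
after gamma, the pattern on (t3, t1, t5) reads {out.1} {out.2} {out.3} {t1.1, t3.3} {t1.2} {t1.3} {t3.1} {t3.2} {t5.1, t5.2, t5.3} (out.j = its outer ports)
after delta, the pattern on (t4, t2, t3, t1, t5) reads {out.1} {out.2, out.3} {t1.1, t3.3} {t1.2} {t1.3} {t2.1, t4.3} {t2.2, t2.3, t4.1} {t3.1} {t3.2} {t4.2} {t5.1, t5.2, t5.3} (out.j = its outer ports)


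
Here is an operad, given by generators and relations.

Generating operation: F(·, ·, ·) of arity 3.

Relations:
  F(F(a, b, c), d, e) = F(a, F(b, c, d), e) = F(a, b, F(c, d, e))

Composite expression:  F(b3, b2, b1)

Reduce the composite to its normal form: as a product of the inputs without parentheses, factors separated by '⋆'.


All parenthesizations of F agree; list the b-inputs left to right.
F(b3, b2, b1) flattens to b3 ⋆ b2 ⋆ b1

b3 ⋆ b2 ⋆ b1


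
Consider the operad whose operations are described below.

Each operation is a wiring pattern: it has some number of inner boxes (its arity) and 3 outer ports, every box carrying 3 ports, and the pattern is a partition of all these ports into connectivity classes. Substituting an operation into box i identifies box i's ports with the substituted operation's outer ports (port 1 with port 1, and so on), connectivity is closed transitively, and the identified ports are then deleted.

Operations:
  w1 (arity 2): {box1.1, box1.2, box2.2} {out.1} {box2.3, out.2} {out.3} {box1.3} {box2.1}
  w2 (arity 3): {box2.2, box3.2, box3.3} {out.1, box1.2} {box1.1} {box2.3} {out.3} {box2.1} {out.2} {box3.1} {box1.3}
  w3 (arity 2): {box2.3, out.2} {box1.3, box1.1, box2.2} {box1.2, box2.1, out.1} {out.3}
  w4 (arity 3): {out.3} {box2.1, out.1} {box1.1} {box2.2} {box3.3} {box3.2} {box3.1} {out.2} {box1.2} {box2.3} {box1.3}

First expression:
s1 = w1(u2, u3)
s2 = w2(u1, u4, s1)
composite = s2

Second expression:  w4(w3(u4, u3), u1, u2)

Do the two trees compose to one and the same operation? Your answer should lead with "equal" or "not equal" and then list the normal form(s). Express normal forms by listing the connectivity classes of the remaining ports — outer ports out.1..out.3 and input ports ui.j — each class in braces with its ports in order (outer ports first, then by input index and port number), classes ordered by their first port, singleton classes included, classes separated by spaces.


not equal: they reduce to {out.1, u1.2} {out.2} {out.3} {u1.1} {u1.3} {u2.1, u2.2, u3.2} {u2.3} {u3.1} {u3.3, u4.2} {u4.1} {u4.3} and {out.1, u1.1} {out.2} {out.3} {u1.2} {u1.3} {u2.1} {u2.2} {u2.3} {u3.1, u4.2} {u3.2, u4.1, u4.3} {u3.3}

Reducing the first expression gives {out.1, u1.2} {out.2} {out.3} {u1.1} {u1.3} {u2.1, u2.2, u3.2} {u2.3} {u3.1} {u3.3, u4.2} {u4.1} {u4.3}
Reducing the second expression gives {out.1, u1.1} {out.2} {out.3} {u1.2} {u1.3} {u2.1} {u2.2} {u2.3} {u3.1, u4.2} {u3.2, u4.1, u4.3} {u3.3}
The forms do not match — not equal.


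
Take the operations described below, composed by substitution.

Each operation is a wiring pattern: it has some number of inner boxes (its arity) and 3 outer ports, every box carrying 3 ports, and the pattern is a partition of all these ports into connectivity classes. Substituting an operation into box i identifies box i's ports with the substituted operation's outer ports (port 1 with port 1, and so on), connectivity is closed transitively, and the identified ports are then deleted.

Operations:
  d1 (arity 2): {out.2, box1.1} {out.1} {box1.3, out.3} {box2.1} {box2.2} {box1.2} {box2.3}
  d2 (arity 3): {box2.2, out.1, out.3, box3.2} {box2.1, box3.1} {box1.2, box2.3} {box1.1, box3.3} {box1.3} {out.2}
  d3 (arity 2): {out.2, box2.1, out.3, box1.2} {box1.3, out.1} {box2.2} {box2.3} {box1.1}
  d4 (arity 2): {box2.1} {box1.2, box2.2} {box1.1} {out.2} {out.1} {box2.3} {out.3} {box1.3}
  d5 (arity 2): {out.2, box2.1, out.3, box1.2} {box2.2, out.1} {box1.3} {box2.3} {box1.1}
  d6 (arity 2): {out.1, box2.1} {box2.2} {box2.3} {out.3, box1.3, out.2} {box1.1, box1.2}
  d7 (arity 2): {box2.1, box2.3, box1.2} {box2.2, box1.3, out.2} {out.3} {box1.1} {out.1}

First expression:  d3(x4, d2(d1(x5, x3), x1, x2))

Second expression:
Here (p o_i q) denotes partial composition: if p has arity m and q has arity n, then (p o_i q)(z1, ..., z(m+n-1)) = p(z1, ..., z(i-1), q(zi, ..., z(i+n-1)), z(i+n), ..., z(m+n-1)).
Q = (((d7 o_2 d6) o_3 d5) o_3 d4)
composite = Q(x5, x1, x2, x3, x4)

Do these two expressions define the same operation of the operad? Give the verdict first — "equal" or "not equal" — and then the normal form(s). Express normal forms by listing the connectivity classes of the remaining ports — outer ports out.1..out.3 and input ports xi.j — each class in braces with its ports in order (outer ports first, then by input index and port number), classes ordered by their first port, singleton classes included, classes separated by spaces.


not equal: they reduce to {out.1, x4.3} {out.2, out.3, x1.2, x2.2, x4.2} {x1.1, x2.1} {x1.3, x5.1} {x2.3} {x3.1} {x3.2} {x3.3} {x4.1} {x5.2} {x5.3} and {out.1} {out.2, x1.3, x4.2, x5.2, x5.3} {out.3} {x1.1, x1.2} {x2.1} {x2.2, x3.2} {x2.3} {x3.1} {x3.3} {x4.1} {x4.3} {x5.1}


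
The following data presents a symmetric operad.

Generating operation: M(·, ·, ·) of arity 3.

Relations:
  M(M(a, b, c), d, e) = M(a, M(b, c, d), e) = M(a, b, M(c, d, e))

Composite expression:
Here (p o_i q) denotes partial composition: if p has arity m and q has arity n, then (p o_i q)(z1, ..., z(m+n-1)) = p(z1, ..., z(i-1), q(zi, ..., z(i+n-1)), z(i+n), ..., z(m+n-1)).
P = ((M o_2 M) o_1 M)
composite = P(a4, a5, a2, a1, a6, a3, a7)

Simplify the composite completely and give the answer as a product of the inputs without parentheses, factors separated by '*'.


Under associativity of M, the answer is the a's in reading order.
M(a4, a5, a2) unparenthesizes to a4 * a5 * a2
M(a1, a6, a3) unparenthesizes to a1 * a6 * a3
M(M(a4, a5, a2), M(a1, a6, a3), a7) unparenthesizes to a4 * a5 * a2 * a1 * a6 * a3 * a7

a4 * a5 * a2 * a1 * a6 * a3 * a7


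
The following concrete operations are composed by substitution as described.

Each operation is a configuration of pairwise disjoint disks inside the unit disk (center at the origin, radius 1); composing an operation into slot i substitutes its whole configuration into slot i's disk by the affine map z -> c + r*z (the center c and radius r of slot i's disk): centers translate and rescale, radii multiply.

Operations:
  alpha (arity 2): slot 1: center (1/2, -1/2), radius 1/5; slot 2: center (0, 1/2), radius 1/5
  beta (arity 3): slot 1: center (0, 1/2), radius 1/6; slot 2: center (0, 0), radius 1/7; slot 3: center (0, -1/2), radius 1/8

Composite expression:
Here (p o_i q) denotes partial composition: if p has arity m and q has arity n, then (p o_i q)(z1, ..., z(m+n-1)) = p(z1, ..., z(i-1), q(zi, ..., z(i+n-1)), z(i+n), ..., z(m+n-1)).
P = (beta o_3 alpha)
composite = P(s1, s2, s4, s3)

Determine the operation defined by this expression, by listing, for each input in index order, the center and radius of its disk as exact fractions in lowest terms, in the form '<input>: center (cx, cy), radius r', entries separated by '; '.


s1: center (0, 1/2), radius 1/6; s2: center (0, 0), radius 1/7; s3: center (0, -7/16), radius 1/40; s4: center (1/16, -9/16), radius 1/40

Affine substitution under beta: radii multiply and s-centers shift.
for s1, the 1-step affine chain lands on center (0, 1/2), radius 1/6
for s2, the 1-step affine chain lands on center (0, 0), radius 1/7
for s4, the 2-step affine chain lands on center (1/16, -9/16), radius 1/40
for s3, the 2-step affine chain lands on center (0, -7/16), radius 1/40


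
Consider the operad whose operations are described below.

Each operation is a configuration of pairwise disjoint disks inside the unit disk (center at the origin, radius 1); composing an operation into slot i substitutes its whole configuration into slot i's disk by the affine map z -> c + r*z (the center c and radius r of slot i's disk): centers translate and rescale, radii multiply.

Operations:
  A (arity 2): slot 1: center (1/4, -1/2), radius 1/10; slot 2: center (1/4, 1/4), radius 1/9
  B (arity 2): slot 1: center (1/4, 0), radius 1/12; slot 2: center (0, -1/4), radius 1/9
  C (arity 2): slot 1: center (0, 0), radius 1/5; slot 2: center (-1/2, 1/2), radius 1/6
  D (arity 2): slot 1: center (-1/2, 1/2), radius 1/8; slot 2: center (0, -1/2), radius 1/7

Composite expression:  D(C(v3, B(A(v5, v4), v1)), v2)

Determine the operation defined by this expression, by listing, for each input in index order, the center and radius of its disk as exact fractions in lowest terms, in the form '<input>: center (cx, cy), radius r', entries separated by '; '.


Follow each v-input down from D: c' goes to c + r*c', radius to r*r'.
v3: after 2 affine steps, its disk has center (-1/2, 1/2), radius 1/40
v5: after 4 affine steps, its disk has center (-1283/2304, 647/1152), radius 1/5760
v4: after 4 affine steps, its disk has center (-1283/2304, 1297/2304), radius 1/5184
v1: after 3 affine steps, its disk has center (-9/16, 107/192), radius 1/432
v2: after 1 affine step, its disk has center (0, -1/2), radius 1/7

v1: center (-9/16, 107/192), radius 1/432; v2: center (0, -1/2), radius 1/7; v3: center (-1/2, 1/2), radius 1/40; v4: center (-1283/2304, 1297/2304), radius 1/5184; v5: center (-1283/2304, 647/1152), radius 1/5760


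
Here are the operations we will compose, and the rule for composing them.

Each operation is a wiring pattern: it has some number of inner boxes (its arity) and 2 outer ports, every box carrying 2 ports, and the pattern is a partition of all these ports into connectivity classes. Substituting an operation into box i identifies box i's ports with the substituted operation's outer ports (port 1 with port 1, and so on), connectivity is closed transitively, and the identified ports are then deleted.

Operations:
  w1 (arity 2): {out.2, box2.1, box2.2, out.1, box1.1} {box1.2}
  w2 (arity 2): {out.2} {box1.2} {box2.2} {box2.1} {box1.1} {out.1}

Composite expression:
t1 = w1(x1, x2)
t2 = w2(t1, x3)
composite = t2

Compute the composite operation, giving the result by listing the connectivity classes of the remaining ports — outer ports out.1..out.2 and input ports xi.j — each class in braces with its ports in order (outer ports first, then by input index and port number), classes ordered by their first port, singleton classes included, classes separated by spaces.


Reachability decides: close wires over w2-identified ports.
stage w1: inputs (x1, x2), connectivity {out.1, out.2, x1.1, x2.1, x2.2} {x1.2}, out.j its boundary
stage w2: inputs (x1, x2, x3), connectivity {out.1} {out.2} {x1.1, x2.1, x2.2} {x1.2} {x3.1} {x3.2}, out.j its boundary

{out.1} {out.2} {x1.1, x2.1, x2.2} {x1.2} {x3.1} {x3.2}


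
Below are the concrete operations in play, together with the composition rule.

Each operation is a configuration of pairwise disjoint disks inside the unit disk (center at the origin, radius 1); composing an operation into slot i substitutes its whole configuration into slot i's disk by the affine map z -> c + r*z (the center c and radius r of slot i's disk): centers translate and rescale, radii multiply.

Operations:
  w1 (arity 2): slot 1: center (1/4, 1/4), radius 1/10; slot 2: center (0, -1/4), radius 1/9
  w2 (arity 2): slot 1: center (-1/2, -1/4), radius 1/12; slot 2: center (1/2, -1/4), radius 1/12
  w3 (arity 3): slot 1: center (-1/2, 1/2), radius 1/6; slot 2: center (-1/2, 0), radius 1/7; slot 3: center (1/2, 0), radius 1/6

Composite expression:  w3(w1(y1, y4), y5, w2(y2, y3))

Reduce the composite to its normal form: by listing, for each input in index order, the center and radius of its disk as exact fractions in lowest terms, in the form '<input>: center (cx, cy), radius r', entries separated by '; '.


Below w3, radii multiply path by path; the y-disk centers shift.
y1: after 2 affine steps, its disk has center (-11/24, 13/24), radius 1/60
y4: after 2 affine steps, its disk has center (-1/2, 11/24), radius 1/54
y5: after 1 affine step, its disk has center (-1/2, 0), radius 1/7
y2: after 2 affine steps, its disk has center (5/12, -1/24), radius 1/72
y3: after 2 affine steps, its disk has center (7/12, -1/24), radius 1/72

y1: center (-11/24, 13/24), radius 1/60; y2: center (5/12, -1/24), radius 1/72; y3: center (7/12, -1/24), radius 1/72; y4: center (-1/2, 11/24), radius 1/54; y5: center (-1/2, 0), radius 1/7


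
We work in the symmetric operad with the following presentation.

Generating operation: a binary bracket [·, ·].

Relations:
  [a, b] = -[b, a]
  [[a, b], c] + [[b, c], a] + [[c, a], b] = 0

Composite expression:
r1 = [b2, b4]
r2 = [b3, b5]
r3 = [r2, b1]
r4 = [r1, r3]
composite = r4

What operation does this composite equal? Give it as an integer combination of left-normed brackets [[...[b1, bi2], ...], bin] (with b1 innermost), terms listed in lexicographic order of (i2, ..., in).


[[[[b1, b3], b5], b2], b4] - [[[[b1, b3], b5], b4], b2] - [[[[b1, b5], b3], b2], b4] + [[[[b1, b5], b3], b4], b2]

In the tensor algebra, words opening b1 carry the b1-anchored form.
Composite bracket: [[b2, b4], [[b3, b5], b1]]
Applying ab - ba throughout gives 16 signed words (2^4 = 16).
Keep just the words that open with b1:
  b1b3b5b2b4 (sign +1) contributes +[[[[b1, b3], b5], b2], b4]
  b1b3b5b4b2 (sign -1) contributes -[[[[b1, b3], b5], b4], b2]
  b1b5b3b2b4 (sign -1) contributes -[[[[b1, b5], b3], b2], b4]
  b1b5b3b4b2 (sign +1) contributes +[[[[b1, b5], b3], b4], b2]


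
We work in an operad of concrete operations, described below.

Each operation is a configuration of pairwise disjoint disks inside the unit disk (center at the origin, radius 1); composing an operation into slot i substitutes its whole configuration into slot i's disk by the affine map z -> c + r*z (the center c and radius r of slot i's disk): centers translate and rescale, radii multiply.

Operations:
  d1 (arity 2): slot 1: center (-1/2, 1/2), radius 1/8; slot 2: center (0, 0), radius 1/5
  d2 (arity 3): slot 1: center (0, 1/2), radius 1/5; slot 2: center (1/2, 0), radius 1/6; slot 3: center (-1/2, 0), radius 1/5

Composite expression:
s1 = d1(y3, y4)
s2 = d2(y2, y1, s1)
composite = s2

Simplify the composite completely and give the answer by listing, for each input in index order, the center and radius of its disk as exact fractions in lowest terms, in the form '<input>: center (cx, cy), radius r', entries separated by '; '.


y1: center (1/2, 0), radius 1/6; y2: center (0, 1/2), radius 1/5; y3: center (-3/5, 1/10), radius 1/40; y4: center (-1/2, 0), radius 1/25

Follow each y-input down from d2: c' goes to c + r*c', radius to r*r'.
input y2: composing its 1 substitution step yields center (0, 1/2), radius 1/5
input y1: composing its 1 substitution step yields center (1/2, 0), radius 1/6
input y3: composing its 2 substitution steps yields center (-3/5, 1/10), radius 1/40
input y4: composing its 2 substitution steps yields center (-1/2, 0), radius 1/25


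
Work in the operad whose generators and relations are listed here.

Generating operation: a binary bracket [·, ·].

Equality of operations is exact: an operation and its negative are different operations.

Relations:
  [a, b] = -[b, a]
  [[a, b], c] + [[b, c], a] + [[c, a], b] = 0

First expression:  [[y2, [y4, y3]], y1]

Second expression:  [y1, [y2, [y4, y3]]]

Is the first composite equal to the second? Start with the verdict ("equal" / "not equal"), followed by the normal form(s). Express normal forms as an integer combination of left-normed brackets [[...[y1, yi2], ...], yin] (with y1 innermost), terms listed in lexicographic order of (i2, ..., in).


The first expression reduces to [[[y1, y2], y3], y4] - [[[y1, y2], y4], y3] - [[[y1, y3], y4], y2] + [[[y1, y4], y3], y2]
The second expression reduces to -[[[y1, y2], y3], y4] + [[[y1, y2], y4], y3] + [[[y1, y3], y4], y2] - [[[y1, y4], y3], y2]
The normal forms differ: not equal.

not equal — first [[[y1, y2], y3], y4] - [[[y1, y2], y4], y3] - [[[y1, y3], y4], y2] + [[[y1, y4], y3], y2], second -[[[y1, y2], y3], y4] + [[[y1, y2], y4], y3] + [[[y1, y3], y4], y2] - [[[y1, y4], y3], y2]


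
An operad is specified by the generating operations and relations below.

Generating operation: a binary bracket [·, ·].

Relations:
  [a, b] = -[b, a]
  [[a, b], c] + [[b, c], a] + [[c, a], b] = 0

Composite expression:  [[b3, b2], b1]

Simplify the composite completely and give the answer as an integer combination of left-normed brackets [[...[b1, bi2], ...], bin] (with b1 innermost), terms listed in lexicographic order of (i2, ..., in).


[[b1, b2], b3] - [[b1, b3], b2]

Antisymmetry and Jacobi reduce to b1-anchored left-normed brackets.
Composite bracket: [[b3, b2], b1]
Under [a, b] = ab - ba we get 4 signed associative words (2^2 = 4).
Keep just the words that open with b1:
  the word b1b2b3 carries sign +1 and contributes +[[b1, b2], b3]
  the word b1b3b2 carries sign -1 and contributes -[[b1, b3], b2]


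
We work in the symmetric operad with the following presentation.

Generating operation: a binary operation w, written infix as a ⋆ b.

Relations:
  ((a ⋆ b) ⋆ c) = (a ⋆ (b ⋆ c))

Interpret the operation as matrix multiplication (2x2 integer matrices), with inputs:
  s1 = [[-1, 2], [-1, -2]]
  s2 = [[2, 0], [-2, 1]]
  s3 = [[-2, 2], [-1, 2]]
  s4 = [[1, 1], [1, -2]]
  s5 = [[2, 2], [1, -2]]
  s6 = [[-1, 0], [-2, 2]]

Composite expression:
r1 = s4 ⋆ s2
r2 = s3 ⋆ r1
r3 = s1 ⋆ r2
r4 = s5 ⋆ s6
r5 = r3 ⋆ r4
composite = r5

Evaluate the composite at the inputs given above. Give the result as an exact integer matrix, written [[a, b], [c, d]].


[[-84, 64], [264, -208]]

(s4 ⋆ s2) = [[0, 1], [6, -2]]
(s3 ⋆ (s4 ⋆ s2)) = [[12, -6], [12, -5]]
(s1 ⋆ (s3 ⋆ (s4 ⋆ s2))) = [[12, -4], [-36, 16]]
(s5 ⋆ s6) = [[-6, 4], [3, -4]]
((s1 ⋆ (s3 ⋆ (s4 ⋆ s2))) ⋆ (s5 ⋆ s6)) = [[-84, 64], [264, -208]]


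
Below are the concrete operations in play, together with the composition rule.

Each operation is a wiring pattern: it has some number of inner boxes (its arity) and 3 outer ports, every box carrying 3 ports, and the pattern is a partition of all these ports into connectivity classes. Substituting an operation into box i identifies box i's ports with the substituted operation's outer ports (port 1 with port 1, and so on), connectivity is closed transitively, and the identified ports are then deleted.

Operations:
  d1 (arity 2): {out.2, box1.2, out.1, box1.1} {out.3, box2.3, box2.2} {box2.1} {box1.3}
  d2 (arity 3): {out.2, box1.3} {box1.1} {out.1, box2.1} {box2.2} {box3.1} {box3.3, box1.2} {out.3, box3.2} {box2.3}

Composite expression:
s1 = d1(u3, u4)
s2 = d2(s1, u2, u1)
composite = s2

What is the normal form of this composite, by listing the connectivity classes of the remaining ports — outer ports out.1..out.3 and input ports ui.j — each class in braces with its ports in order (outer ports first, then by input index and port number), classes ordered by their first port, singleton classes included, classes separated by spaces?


{out.1, u2.1} {out.2, u4.2, u4.3} {out.3, u1.2} {u1.1} {u1.3, u3.1, u3.2} {u2.2} {u2.3} {u3.3} {u4.1}

Two ports join when wires chain via d2-identified ports.
through d1, on inputs (u3, u4): {out.1, out.2, u3.1, u3.2} {out.3, u4.2, u4.3} {u3.3} {u4.1} (out.j = stage outer ports)
through d2, on inputs (u3, u4, u2, u1): {out.1, u2.1} {out.2, u4.2, u4.3} {out.3, u1.2} {u1.1} {u1.3, u3.1, u3.2} {u2.2} {u2.3} {u3.3} {u4.1} (out.j = stage outer ports)


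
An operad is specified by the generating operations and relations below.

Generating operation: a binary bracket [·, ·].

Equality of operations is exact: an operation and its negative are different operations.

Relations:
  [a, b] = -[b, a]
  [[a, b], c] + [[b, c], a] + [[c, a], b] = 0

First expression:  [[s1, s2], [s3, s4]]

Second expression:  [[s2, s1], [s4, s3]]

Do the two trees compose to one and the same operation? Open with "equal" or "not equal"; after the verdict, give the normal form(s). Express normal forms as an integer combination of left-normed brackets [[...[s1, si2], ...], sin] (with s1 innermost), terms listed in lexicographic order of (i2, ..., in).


equal: each reduces to [[[s1, s2], s3], s4] - [[[s1, s2], s4], s3]


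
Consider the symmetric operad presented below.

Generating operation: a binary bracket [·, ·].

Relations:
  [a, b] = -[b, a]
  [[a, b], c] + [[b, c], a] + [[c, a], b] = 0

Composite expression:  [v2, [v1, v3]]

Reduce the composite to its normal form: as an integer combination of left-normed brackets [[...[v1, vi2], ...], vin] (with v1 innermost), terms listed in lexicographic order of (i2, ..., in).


A multilinear Lie element is pinned by v1-initial words (v1 innermost).
Composite bracket: [v2, [v1, v3]]
Expanding via [a, b] = ab - ba: 4 signed words (2^2 = 4).
Coefficients come from the v1-initial words:
  from v1v3v2, sign -1: term -[[v1, v3], v2]

-[[v1, v3], v2]


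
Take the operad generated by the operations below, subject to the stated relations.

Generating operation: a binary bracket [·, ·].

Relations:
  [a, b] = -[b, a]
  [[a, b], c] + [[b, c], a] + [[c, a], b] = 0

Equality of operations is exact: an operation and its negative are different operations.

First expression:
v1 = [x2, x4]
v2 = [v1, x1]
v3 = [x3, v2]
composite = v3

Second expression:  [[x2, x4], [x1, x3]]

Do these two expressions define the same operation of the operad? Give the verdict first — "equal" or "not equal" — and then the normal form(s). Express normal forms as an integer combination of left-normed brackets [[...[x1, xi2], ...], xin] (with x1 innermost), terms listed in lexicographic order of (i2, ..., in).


not equal; the first gives [[[x1, x2], x4], x3] - [[[x1, x4], x2], x3] and the second -[[[x1, x3], x2], x4] + [[[x1, x3], x4], x2]

Normal form of the first expression: [[[x1, x2], x4], x3] - [[[x1, x4], x2], x3]
Normal form of the second expression: -[[[x1, x3], x2], x4] + [[[x1, x3], x4], x2]
They disagree, so not equal.


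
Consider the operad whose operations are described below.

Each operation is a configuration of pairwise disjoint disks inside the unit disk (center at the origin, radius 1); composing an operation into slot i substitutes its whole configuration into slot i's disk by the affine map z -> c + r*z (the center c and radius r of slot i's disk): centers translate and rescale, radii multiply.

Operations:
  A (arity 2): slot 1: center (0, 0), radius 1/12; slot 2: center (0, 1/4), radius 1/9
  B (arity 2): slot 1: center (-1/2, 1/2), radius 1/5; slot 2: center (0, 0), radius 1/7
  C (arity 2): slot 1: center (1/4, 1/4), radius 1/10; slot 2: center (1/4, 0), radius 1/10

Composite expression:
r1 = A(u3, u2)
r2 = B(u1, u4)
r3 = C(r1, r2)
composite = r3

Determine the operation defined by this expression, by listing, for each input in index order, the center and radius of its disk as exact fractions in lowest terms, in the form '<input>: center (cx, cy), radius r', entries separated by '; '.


Below C, radii multiply path by path; the u-disk centers shift.
u3 passes through 2 substitutions, ending at center (1/4, 1/4), radius 1/120
u2 passes through 2 substitutions, ending at center (1/4, 11/40), radius 1/90
u1 passes through 2 substitutions, ending at center (1/5, 1/20), radius 1/50
u4 passes through 2 substitutions, ending at center (1/4, 0), radius 1/70

u1: center (1/5, 1/20), radius 1/50; u2: center (1/4, 11/40), radius 1/90; u3: center (1/4, 1/4), radius 1/120; u4: center (1/4, 0), radius 1/70


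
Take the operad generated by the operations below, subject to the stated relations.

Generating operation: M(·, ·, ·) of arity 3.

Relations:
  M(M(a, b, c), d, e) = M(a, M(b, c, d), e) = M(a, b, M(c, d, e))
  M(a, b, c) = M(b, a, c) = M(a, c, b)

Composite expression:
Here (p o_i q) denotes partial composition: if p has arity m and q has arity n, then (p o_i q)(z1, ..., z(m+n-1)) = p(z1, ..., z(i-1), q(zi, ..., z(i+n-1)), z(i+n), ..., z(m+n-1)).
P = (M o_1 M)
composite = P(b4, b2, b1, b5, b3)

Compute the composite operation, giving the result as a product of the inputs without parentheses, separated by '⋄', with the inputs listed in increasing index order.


b1 ⋄ b2 ⋄ b3 ⋄ b4 ⋄ b5


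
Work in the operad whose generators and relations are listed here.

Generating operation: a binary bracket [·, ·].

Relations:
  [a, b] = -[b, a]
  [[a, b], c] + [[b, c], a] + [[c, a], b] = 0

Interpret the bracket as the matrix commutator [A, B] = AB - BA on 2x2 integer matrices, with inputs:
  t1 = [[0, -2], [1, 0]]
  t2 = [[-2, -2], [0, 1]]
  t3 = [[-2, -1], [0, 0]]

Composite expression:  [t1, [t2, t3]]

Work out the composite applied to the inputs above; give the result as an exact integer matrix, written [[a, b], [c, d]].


[[1, 0], [0, -1]]

[t2, t3] = [[0, -1], [0, 0]]
[t1, [t2, t3]] = [[1, 0], [0, -1]]


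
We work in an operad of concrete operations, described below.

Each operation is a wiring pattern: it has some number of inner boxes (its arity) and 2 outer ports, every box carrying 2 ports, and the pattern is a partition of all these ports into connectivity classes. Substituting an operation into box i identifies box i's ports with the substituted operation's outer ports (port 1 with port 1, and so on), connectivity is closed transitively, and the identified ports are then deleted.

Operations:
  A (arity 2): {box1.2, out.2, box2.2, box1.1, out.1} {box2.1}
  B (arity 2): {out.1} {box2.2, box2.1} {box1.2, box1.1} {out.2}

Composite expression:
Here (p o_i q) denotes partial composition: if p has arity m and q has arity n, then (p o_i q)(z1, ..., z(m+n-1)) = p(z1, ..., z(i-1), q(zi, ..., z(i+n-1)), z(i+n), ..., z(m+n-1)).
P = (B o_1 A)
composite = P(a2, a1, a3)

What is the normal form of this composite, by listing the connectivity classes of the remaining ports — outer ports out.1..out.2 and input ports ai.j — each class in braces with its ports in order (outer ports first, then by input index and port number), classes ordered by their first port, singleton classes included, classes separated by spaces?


After gluing at B, chains via deleted ports link the a-ports.
A over (a2, a1) gives {out.1, out.2, a1.2, a2.1, a2.2} {a1.1}, out.j being that stage's outer ports
B over (a2, a1, a3) gives {out.1} {out.2} {a1.1} {a1.2, a2.1, a2.2} {a3.1, a3.2}, out.j being that stage's outer ports

{out.1} {out.2} {a1.1} {a1.2, a2.1, a2.2} {a3.1, a3.2}


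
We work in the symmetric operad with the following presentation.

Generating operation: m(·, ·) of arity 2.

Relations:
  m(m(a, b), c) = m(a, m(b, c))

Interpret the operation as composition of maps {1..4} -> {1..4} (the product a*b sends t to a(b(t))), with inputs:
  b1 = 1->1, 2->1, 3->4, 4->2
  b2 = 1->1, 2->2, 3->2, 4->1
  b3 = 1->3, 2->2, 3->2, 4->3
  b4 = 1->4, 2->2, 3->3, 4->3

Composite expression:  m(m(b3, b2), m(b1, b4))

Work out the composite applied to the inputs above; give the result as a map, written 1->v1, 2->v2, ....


1->2, 2->3, 3->3, 4->3


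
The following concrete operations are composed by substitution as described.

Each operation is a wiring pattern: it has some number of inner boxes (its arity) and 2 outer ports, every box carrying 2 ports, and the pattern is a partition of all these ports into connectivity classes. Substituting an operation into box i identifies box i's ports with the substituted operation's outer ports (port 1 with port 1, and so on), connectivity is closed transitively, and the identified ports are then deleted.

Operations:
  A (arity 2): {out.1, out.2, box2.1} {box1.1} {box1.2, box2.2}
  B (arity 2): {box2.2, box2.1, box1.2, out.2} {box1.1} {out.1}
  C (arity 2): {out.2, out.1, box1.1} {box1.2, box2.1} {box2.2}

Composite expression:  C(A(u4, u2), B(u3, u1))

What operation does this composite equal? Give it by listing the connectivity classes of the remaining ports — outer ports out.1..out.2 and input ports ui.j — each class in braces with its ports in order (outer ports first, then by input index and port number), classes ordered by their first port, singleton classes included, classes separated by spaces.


Two ports join when wires chain via C-identified ports.
stage A: inputs (u4, u2), connectivity {out.1, out.2, u2.1} {u2.2, u4.2} {u4.1}, out.j its boundary
stage B: inputs (u3, u1), connectivity {out.1} {out.2, u1.1, u1.2, u3.2} {u3.1}, out.j its boundary
stage C: inputs (u4, u2, u3, u1), connectivity {out.1, out.2, u2.1} {u1.1, u1.2, u3.2} {u2.2, u4.2} {u3.1} {u4.1}, out.j its boundary

{out.1, out.2, u2.1} {u1.1, u1.2, u3.2} {u2.2, u4.2} {u3.1} {u4.1}


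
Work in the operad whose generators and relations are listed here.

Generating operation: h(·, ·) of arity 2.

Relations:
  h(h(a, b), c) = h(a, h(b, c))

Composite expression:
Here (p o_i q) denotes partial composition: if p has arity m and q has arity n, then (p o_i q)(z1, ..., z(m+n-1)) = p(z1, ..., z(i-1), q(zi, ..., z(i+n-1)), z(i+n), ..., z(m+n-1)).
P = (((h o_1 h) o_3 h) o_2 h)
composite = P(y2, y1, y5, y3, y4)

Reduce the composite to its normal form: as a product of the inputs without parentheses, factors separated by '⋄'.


Key point: h is associative — brackets drop, the y-order remains.
h(y1, y5) flattens to y1 ⋄ y5
h(y2, h(y1, y5)) flattens to y2 ⋄ y1 ⋄ y5
h(y3, y4) flattens to y3 ⋄ y4
h(h(y2, h(y1, y5)), h(y3, y4)) flattens to y2 ⋄ y1 ⋄ y5 ⋄ y3 ⋄ y4

y2 ⋄ y1 ⋄ y5 ⋄ y3 ⋄ y4


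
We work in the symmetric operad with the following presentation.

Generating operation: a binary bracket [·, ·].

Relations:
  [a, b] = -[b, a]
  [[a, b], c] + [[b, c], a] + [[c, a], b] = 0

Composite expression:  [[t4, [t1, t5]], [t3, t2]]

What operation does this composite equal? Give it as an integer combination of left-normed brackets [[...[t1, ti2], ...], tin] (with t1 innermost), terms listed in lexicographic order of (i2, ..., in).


A multilinear Lie element is pinned by t1-initial words (t1 innermost).
Composite bracket: [[t4, [t1, t5]], [t3, t2]]
Full expansion: 16 signed words from ab - ba (2^4 = 16).
Coefficients come from the t1-initial words:
  t1t5t4t2t3 appears with sign +1, giving the term +[[[[t1, t5], t4], t2], t3]
  t1t5t4t3t2 appears with sign -1, giving the term -[[[[t1, t5], t4], t3], t2]

[[[[t1, t5], t4], t2], t3] - [[[[t1, t5], t4], t3], t2]


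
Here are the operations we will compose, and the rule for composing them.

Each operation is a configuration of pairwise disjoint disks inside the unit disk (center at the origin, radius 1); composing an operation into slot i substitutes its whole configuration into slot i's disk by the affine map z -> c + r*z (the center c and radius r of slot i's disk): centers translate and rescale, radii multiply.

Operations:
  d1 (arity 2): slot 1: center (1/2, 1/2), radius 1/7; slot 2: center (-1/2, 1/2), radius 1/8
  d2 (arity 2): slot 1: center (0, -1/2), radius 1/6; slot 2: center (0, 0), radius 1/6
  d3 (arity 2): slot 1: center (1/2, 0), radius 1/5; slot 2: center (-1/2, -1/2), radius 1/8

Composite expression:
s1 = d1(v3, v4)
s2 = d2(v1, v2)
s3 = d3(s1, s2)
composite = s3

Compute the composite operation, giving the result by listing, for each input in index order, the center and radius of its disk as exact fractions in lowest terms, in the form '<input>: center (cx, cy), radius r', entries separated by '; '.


Follow each v-input down from d3: c' goes to c + r*c', radius to r*r'.
input v3: applying the 2 nested substitutions gives center (3/5, 1/10), radius 1/35
input v4: applying the 2 nested substitutions gives center (2/5, 1/10), radius 1/40
input v1: applying the 2 nested substitutions gives center (-1/2, -9/16), radius 1/48
input v2: applying the 2 nested substitutions gives center (-1/2, -1/2), radius 1/48

v1: center (-1/2, -9/16), radius 1/48; v2: center (-1/2, -1/2), radius 1/48; v3: center (3/5, 1/10), radius 1/35; v4: center (2/5, 1/10), radius 1/40


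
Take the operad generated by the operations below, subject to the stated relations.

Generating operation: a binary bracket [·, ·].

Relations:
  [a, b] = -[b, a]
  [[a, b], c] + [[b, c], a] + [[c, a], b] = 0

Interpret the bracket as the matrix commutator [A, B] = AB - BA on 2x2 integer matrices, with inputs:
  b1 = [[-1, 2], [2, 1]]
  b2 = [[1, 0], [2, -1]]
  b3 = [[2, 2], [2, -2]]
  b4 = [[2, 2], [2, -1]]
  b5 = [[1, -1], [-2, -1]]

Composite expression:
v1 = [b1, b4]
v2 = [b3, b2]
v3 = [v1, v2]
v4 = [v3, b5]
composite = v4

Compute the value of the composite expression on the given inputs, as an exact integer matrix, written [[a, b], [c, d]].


[[-80, -320], [480, 80]]


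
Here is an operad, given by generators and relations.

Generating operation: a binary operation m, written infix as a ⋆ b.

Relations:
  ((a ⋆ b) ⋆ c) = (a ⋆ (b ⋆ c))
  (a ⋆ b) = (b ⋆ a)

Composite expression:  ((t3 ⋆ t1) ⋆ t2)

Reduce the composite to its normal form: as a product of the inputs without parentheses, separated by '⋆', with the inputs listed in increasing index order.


Shape and order are irrelevant to m; the t-input set decides.
(t3 ⋆ t1) unparenthesizes to t3 ⋆ t1
((t3 ⋆ t1) ⋆ t2) unparenthesizes to t3 ⋆ t1 ⋆ t2
rearranged into index order: t1 ⋆ t2 ⋆ t3

t1 ⋆ t2 ⋆ t3


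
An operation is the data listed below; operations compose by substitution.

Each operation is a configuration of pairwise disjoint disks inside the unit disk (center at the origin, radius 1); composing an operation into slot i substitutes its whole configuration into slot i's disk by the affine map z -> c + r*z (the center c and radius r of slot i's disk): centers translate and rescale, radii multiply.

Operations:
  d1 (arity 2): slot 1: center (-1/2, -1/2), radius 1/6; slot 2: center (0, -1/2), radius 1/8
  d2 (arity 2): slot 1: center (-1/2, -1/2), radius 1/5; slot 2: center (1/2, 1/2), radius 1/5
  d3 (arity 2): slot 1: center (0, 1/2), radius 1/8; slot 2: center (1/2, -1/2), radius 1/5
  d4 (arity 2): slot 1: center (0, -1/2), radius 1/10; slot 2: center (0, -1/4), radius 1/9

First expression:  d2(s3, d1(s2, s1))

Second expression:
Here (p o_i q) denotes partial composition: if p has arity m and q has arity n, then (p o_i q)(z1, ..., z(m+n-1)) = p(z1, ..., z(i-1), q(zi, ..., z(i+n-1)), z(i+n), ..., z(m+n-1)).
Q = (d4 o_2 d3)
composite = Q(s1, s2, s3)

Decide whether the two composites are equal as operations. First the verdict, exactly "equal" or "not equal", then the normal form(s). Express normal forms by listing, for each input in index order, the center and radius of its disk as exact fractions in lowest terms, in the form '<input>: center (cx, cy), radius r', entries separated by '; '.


not equal — first s1: center (1/2, 2/5), radius 1/40; s2: center (2/5, 2/5), radius 1/30; s3: center (-1/2, -1/2), radius 1/5, second s1: center (0, -1/2), radius 1/10; s2: center (0, -7/36), radius 1/72; s3: center (1/18, -11/36), radius 1/45

In normal form, the first expression is s1: center (1/2, 2/5), radius 1/40; s2: center (2/5, 2/5), radius 1/30; s3: center (-1/2, -1/2), radius 1/5
In normal form, the second expression is s1: center (0, -1/2), radius 1/10; s2: center (0, -7/36), radius 1/72; s3: center (1/18, -11/36), radius 1/45
They disagree, so not equal.


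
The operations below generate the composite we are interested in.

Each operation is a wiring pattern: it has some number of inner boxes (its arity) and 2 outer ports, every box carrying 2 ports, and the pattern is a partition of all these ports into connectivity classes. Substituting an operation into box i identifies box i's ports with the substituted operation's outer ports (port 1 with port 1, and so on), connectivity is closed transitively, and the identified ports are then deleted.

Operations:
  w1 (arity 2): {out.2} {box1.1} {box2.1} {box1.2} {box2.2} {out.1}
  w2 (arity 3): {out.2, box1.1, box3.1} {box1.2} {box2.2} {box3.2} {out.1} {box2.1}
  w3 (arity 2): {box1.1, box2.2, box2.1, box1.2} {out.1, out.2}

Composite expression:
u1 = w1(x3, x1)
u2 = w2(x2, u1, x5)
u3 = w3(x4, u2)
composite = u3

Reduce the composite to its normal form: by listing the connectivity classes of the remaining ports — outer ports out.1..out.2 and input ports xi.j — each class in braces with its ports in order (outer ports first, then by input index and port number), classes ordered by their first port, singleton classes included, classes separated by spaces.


{out.1, out.2} {x1.1} {x1.2} {x2.1, x4.1, x4.2, x5.1} {x2.2} {x3.1} {x3.2} {x5.2}

Treat the ports identified at w3 as solder joints: merge, then drop.
the subtree at w1 composes to {out.1} {out.2} {x1.1} {x1.2} {x3.1} {x3.2} on (x3, x1); out.j = own outer ports
the subtree at w2 composes to {out.1} {out.2, x2.1, x5.1} {x1.1} {x1.2} {x2.2} {x3.1} {x3.2} {x5.2} on (x2, x3, x1, x5); out.j = own outer ports
the subtree at w3 composes to {out.1, out.2} {x1.1} {x1.2} {x2.1, x4.1, x4.2, x5.1} {x2.2} {x3.1} {x3.2} {x5.2} on (x4, x2, x3, x1, x5); out.j = own outer ports


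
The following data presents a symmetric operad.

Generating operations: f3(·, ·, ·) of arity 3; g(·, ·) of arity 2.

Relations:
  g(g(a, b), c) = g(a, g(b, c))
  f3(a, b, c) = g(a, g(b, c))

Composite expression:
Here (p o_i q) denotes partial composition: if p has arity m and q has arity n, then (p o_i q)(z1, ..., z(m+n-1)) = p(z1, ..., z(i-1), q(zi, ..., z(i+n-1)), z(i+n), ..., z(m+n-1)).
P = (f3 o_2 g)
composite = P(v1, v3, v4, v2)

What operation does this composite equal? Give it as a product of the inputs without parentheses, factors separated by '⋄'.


Key point: f3 is associative — brackets drop, the v-order remains.
g(v3, v4) unparenthesizes to v3 ⋄ v4
f3(v1, g(v3, v4), v2) unparenthesizes to v1 ⋄ v3 ⋄ v4 ⋄ v2

v1 ⋄ v3 ⋄ v4 ⋄ v2


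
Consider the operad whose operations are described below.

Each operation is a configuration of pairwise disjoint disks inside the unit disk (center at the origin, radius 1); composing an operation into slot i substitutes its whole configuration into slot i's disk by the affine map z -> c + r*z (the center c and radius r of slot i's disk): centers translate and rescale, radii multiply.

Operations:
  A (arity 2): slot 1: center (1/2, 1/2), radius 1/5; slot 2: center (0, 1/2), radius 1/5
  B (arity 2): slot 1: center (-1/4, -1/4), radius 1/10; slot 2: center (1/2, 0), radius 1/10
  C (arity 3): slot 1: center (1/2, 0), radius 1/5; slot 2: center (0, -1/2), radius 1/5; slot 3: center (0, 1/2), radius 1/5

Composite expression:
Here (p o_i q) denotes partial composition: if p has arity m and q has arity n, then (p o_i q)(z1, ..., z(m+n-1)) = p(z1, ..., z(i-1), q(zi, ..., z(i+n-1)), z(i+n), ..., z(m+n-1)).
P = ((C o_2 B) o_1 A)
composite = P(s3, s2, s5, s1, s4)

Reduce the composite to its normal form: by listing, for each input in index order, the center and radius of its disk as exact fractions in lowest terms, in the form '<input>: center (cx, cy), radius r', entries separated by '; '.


s1: center (1/10, -1/2), radius 1/50; s2: center (1/2, 1/10), radius 1/25; s3: center (3/5, 1/10), radius 1/25; s4: center (0, 1/2), radius 1/5; s5: center (-1/20, -11/20), radius 1/50
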